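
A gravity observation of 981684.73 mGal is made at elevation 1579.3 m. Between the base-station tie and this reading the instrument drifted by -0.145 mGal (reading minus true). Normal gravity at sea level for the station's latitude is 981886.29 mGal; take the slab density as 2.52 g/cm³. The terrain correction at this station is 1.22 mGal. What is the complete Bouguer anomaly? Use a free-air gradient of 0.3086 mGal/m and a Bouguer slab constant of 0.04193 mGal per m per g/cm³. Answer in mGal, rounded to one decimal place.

120.3

Drift-corrected reading = 981684.73 − (-0.145) = 981684.875 mGal
Free-air correction = 0.3086 × 1579.3 = 487.37 mGal
Free-air anomaly = 981684.875 − 981886.29 + (487.37) = 285.955 mGal
Bouguer slab correction = 0.04193 × 2.52 × 1579.3 = 166.87 mGal
Simple Bouguer anomaly = 285.955 − (166.87) = 119.085 mGal
Complete Bouguer anomaly = 119.085 + 1.22 = 120.305 mGal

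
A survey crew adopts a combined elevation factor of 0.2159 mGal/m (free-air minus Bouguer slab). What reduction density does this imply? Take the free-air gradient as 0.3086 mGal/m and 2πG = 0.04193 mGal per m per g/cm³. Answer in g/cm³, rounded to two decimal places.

2.21

0.2159 = 0.3086 − 0.04193 × ρ
ρ = (0.3086 − 0.2159) / 0.04193 = 2.21 g/cm³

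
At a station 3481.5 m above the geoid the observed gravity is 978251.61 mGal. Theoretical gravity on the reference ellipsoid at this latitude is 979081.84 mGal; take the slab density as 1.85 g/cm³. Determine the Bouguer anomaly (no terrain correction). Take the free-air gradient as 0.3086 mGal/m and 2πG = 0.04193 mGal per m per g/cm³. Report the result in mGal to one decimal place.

-25.9

Free-air correction = 0.3086 × 3481.5 = 1074.39 mGal
Free-air anomaly = 978251.61 − 979081.84 + (1074.39) = 244.16 mGal
Bouguer slab correction = 0.04193 × 1.85 × 3481.5 = 270.06 mGal
Simple Bouguer anomaly = 244.16 − (270.06) = -25.90 mGal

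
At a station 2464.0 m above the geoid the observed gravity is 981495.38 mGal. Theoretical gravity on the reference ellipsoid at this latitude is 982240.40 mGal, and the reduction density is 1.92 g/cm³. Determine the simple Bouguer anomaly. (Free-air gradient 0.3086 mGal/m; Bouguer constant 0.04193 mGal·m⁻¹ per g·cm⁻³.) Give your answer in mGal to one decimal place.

-183.0

Free-air correction = 0.3086 × 2464.0 = 760.39 mGal
Free-air anomaly = 981495.38 − 982240.40 + (760.39) = 15.37 mGal
Bouguer slab correction = 0.04193 × 1.92 × 2464.0 = 198.37 mGal
Simple Bouguer anomaly = 15.37 − (198.37) = -183.00 mGal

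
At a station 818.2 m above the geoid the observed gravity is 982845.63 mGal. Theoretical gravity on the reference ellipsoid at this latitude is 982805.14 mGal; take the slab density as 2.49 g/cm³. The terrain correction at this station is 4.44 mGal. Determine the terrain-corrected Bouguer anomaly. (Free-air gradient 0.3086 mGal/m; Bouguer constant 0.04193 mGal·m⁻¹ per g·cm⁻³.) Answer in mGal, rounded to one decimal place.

212.0

Free-air correction = 0.3086 × 818.2 = 252.50 mGal
Free-air anomaly = 982845.63 − 982805.14 + (252.50) = 292.99 mGal
Bouguer slab correction = 0.04193 × 2.49 × 818.2 = 85.42 mGal
Simple Bouguer anomaly = 292.99 − (85.42) = 207.57 mGal
Complete Bouguer anomaly = 207.57 + 4.44 = 212.01 mGal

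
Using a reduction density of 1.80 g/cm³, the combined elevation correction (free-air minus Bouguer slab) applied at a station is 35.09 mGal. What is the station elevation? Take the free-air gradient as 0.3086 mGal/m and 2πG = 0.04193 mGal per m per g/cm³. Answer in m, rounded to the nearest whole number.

Combined gradient = 0.3086 − 0.04193 × 1.80 = 0.2331260 mGal/m
h = 35.09 / 0.2331260 = 150.52 m

151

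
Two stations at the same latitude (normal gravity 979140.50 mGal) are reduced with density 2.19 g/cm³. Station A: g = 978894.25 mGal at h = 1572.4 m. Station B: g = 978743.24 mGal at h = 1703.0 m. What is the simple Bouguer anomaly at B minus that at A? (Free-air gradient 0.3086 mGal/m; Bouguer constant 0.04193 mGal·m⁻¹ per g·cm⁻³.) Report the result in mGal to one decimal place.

Δg_SB(A) = 978894.25 − 979140.50 + 0.3086×1572.4 − 0.04193×2.19×1572.4 = 94.60 mGal
Δg_SB(B) = 978743.24 − 979140.50 + 0.3086×1703.0 − 0.04193×2.19×1703.0 = -28.10 mGal
Difference = -28.10 − (94.60) = -122.70 mGal

-122.7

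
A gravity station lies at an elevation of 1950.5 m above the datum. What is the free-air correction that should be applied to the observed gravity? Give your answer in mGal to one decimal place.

Free-air correction = 0.3086 × 1950.5 = 601.9 mGal

601.9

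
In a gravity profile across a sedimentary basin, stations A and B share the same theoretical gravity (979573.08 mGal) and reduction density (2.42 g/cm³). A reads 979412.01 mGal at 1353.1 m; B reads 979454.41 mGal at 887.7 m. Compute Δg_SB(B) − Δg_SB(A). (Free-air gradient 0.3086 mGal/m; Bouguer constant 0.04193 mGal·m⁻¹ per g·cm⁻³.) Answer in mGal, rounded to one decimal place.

Δg_SB(A) = 979412.01 − 979573.08 + 0.3086×1353.1 − 0.04193×2.42×1353.1 = 119.20 mGal
Δg_SB(B) = 979454.41 − 979573.08 + 0.3086×887.7 − 0.04193×2.42×887.7 = 65.20 mGal
Difference = 65.20 − (119.20) = -54.00 mGal

-54.0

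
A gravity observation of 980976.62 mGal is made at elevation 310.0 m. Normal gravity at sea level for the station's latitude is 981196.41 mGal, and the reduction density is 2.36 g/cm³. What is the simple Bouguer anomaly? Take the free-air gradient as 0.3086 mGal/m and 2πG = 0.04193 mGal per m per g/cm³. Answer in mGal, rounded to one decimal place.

Free-air correction = 0.3086 × 310.0 = 95.67 mGal
Free-air anomaly = 980976.62 − 981196.41 + (95.67) = -124.12 mGal
Bouguer slab correction = 0.04193 × 2.36 × 310.0 = 30.68 mGal
Simple Bouguer anomaly = -124.12 − (30.68) = -154.80 mGal

-154.8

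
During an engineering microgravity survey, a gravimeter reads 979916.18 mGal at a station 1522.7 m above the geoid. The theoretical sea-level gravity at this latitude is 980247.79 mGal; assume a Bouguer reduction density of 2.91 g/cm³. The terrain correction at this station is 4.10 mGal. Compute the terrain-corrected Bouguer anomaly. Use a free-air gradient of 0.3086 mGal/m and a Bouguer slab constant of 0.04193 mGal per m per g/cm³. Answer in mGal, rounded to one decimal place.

Free-air correction = 0.3086 × 1522.7 = 469.91 mGal
Free-air anomaly = 979916.18 − 980247.79 + (469.91) = 138.30 mGal
Bouguer slab correction = 0.04193 × 2.91 × 1522.7 = 185.79 mGal
Simple Bouguer anomaly = 138.30 − (185.79) = -47.49 mGal
Complete Bouguer anomaly = -47.49 + 4.10 = -43.39 mGal

-43.4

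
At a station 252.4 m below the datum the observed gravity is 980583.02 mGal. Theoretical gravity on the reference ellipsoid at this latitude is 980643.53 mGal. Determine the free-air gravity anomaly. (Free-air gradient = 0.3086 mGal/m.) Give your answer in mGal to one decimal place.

Free-air correction = 0.3086 × -252.4 = -77.89 mGal
Free-air anomaly = 980583.02 − 980643.53 + (-77.89) = -138.40 mGal

-138.4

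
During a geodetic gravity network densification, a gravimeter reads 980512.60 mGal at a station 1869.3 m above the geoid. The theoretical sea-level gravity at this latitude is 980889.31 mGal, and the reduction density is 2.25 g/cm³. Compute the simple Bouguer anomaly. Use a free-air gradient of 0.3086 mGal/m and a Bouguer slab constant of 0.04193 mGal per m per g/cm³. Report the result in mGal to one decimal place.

Free-air correction = 0.3086 × 1869.3 = 576.87 mGal
Free-air anomaly = 980512.60 − 980889.31 + (576.87) = 200.16 mGal
Bouguer slab correction = 0.04193 × 2.25 × 1869.3 = 176.35 mGal
Simple Bouguer anomaly = 200.16 − (176.35) = 23.81 mGal

23.8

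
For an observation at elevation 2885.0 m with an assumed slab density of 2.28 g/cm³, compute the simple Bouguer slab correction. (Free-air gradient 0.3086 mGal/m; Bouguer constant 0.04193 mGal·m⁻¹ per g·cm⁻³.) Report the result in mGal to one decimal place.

275.8

Bouguer slab correction = 0.04193 × 2.28 × 2885.0 = 275.8 mGal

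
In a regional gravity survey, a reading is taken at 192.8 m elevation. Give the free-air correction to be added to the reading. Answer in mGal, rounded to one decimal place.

Free-air correction = 0.3086 × 192.8 = 59.5 mGal

59.5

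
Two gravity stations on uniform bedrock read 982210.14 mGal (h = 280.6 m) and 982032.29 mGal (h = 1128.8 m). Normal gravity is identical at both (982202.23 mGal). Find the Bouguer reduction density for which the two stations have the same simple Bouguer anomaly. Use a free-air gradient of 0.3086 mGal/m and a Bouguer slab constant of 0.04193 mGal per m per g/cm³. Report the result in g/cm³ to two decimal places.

2.36

Δg_obs = 982032.29 − 982210.14 = -177.85 mGal over Δh = 1128.8 − 280.6 = 848.2 m
Equal Bouguer anomalies ⇒ Δg_obs + (0.3086 − 0.04193ρ)·Δh = 0
0.3086 − 0.04193ρ = −Δg_obs/Δh = 0.20968
ρ = (0.3086 − 0.20968) / 0.04193 = 2.36 g/cm³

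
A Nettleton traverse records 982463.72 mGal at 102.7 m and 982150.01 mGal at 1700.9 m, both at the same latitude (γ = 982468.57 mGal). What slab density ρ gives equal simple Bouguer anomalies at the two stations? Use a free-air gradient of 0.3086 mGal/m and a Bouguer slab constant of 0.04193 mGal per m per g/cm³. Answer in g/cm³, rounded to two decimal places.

Δg_obs = 982150.01 − 982463.72 = -313.71 mGal over Δh = 1700.9 − 102.7 = 1598.2 m
Equal Bouguer anomalies ⇒ Δg_obs + (0.3086 − 0.04193ρ)·Δh = 0
0.3086 − 0.04193ρ = −Δg_obs/Δh = 0.19629
ρ = (0.3086 − 0.19629) / 0.04193 = 2.68 g/cm³

2.68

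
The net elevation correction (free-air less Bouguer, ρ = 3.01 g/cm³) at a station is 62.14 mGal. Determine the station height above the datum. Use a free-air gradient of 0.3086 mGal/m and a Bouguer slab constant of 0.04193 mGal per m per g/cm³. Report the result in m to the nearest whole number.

341

Combined gradient = 0.3086 − 0.04193 × 3.01 = 0.1823907 mGal/m
h = 62.14 / 0.1823907 = 340.70 m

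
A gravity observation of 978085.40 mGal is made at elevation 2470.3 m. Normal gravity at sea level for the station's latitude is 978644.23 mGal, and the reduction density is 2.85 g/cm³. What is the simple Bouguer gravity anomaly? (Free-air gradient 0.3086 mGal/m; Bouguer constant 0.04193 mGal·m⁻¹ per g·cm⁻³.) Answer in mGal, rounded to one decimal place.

Free-air correction = 0.3086 × 2470.3 = 762.33 mGal
Free-air anomaly = 978085.40 − 978644.23 + (762.33) = 203.50 mGal
Bouguer slab correction = 0.04193 × 2.85 × 2470.3 = 295.20 mGal
Simple Bouguer anomaly = 203.50 − (295.20) = -91.70 mGal

-91.7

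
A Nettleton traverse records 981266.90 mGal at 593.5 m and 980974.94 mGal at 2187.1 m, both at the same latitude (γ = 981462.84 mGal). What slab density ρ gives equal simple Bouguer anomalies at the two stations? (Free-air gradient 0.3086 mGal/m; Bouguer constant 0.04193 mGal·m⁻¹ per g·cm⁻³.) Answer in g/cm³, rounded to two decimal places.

2.99

Δg_obs = 980974.94 − 981266.90 = -291.96 mGal over Δh = 2187.1 − 593.5 = 1593.6 m
Equal Bouguer anomalies ⇒ Δg_obs + (0.3086 − 0.04193ρ)·Δh = 0
0.3086 − 0.04193ρ = −Δg_obs/Δh = 0.18321
ρ = (0.3086 − 0.18321) / 0.04193 = 2.99 g/cm³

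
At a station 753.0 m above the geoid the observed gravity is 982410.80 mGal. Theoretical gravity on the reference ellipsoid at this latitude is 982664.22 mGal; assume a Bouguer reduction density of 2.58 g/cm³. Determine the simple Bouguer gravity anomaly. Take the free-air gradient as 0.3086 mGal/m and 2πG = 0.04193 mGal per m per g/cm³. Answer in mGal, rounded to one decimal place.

-102.5

Free-air correction = 0.3086 × 753.0 = 232.38 mGal
Free-air anomaly = 982410.80 − 982664.22 + (232.38) = -21.04 mGal
Bouguer slab correction = 0.04193 × 2.58 × 753.0 = 81.46 mGal
Simple Bouguer anomaly = -21.04 − (81.46) = -102.50 mGal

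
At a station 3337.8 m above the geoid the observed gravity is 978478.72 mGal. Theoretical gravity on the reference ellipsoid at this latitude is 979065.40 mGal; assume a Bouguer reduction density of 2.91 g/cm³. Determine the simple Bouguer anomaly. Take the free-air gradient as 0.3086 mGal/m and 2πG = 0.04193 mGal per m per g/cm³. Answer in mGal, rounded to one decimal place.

Free-air correction = 0.3086 × 3337.8 = 1030.05 mGal
Free-air anomaly = 978478.72 − 979065.40 + (1030.05) = 443.37 mGal
Bouguer slab correction = 0.04193 × 2.91 × 3337.8 = 407.27 mGal
Simple Bouguer anomaly = 443.37 − (407.27) = 36.10 mGal

36.1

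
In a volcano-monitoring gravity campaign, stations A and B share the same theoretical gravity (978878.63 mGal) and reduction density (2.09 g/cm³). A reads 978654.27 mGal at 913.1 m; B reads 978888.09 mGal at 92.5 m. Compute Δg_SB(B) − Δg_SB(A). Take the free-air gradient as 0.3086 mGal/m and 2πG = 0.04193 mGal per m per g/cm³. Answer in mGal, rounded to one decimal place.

52.5

Δg_SB(A) = 978654.27 − 978878.63 + 0.3086×913.1 − 0.04193×2.09×913.1 = -22.60 mGal
Δg_SB(B) = 978888.09 − 978878.63 + 0.3086×92.5 − 0.04193×2.09×92.5 = 29.90 mGal
Difference = 29.90 − (-22.60) = 52.50 mGal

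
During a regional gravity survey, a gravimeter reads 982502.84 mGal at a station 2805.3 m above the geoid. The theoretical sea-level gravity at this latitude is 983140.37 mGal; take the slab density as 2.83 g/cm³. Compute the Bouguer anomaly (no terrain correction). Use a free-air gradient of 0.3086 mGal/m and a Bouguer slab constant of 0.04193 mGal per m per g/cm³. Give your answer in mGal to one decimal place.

Free-air correction = 0.3086 × 2805.3 = 865.72 mGal
Free-air anomaly = 982502.84 − 983140.37 + (865.72) = 228.19 mGal
Bouguer slab correction = 0.04193 × 2.83 × 2805.3 = 332.88 mGal
Simple Bouguer anomaly = 228.19 − (332.88) = -104.69 mGal

-104.7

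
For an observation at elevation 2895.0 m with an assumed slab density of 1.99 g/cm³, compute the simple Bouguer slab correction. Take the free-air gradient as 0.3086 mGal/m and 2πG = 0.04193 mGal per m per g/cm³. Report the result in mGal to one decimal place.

Bouguer slab correction = 0.04193 × 1.99 × 2895.0 = 241.6 mGal

241.6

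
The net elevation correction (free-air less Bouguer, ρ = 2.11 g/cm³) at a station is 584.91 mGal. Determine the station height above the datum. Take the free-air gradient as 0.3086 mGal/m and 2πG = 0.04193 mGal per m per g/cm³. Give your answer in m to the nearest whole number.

2657

Combined gradient = 0.3086 − 0.04193 × 2.11 = 0.2201277 mGal/m
h = 584.91 / 0.2201277 = 2657.14 m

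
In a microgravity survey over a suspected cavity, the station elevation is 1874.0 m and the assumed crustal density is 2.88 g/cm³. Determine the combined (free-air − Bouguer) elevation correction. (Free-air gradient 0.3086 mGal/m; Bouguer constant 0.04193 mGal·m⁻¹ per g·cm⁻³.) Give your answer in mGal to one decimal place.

352.0

Combined gradient = 0.3086 − 0.04193 × 2.88 = 0.1878416 mGal/m
Combined elevation correction = 0.1878416 × 1874.0 = 352.0 mGal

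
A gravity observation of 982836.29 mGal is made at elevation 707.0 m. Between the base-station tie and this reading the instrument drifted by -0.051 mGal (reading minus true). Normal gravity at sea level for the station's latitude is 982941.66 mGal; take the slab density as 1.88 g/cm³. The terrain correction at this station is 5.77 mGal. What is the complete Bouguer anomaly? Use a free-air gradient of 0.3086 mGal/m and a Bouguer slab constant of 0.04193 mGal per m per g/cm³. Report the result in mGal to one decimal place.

62.9

Drift-corrected reading = 982836.29 − (-0.051) = 982836.341 mGal
Free-air correction = 0.3086 × 707.0 = 218.18 mGal
Free-air anomaly = 982836.341 − 982941.66 + (218.18) = 112.861 mGal
Bouguer slab correction = 0.04193 × 1.88 × 707.0 = 55.73 mGal
Simple Bouguer anomaly = 112.861 − (55.73) = 57.131 mGal
Complete Bouguer anomaly = 57.131 + 5.77 = 62.901 mGal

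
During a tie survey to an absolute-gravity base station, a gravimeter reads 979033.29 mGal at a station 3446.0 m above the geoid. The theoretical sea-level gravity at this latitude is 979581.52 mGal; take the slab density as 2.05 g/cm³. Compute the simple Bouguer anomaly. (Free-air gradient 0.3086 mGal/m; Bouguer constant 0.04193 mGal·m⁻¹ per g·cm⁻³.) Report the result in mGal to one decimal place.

Free-air correction = 0.3086 × 3446.0 = 1063.44 mGal
Free-air anomaly = 979033.29 − 979581.52 + (1063.44) = 515.21 mGal
Bouguer slab correction = 0.04193 × 2.05 × 3446.0 = 296.21 mGal
Simple Bouguer anomaly = 515.21 − (296.21) = 219.00 mGal

219.0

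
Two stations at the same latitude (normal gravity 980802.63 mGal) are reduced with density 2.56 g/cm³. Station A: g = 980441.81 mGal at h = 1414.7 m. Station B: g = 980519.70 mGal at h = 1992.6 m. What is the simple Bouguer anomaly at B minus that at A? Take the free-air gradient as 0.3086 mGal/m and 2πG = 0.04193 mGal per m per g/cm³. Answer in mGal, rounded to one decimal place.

194.2

Δg_SB(A) = 980441.81 − 980802.63 + 0.3086×1414.7 − 0.04193×2.56×1414.7 = -76.10 mGal
Δg_SB(B) = 980519.70 − 980802.63 + 0.3086×1992.6 − 0.04193×2.56×1992.6 = 118.10 mGal
Difference = 118.10 − (-76.10) = 194.20 mGal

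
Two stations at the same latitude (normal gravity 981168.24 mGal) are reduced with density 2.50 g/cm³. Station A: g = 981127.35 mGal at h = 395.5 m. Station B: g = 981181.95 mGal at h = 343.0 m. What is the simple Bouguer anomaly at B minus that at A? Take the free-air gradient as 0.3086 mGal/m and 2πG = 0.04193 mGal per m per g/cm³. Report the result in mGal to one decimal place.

43.9

Δg_SB(A) = 981127.35 − 981168.24 + 0.3086×395.5 − 0.04193×2.50×395.5 = 39.70 mGal
Δg_SB(B) = 981181.95 − 981168.24 + 0.3086×343.0 − 0.04193×2.50×343.0 = 83.60 mGal
Difference = 83.60 − (39.70) = 43.90 mGal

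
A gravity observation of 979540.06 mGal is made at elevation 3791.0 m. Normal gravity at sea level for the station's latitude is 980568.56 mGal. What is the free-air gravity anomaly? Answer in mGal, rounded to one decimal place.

Free-air correction = 0.3086 × 3791.0 = 1169.90 mGal
Free-air anomaly = 979540.06 − 980568.56 + (1169.90) = 141.40 mGal

141.4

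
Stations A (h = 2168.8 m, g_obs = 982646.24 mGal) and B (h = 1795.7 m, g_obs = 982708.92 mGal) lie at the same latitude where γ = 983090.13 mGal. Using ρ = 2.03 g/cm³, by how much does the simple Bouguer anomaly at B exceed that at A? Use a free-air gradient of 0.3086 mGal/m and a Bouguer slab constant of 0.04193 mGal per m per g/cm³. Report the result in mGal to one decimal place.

-20.7

Δg_SB(A) = 982646.24 − 983090.13 + 0.3086×2168.8 − 0.04193×2.03×2168.8 = 40.80 mGal
Δg_SB(B) = 982708.92 − 983090.13 + 0.3086×1795.7 − 0.04193×2.03×1795.7 = 20.10 mGal
Difference = 20.10 − (40.80) = -20.70 mGal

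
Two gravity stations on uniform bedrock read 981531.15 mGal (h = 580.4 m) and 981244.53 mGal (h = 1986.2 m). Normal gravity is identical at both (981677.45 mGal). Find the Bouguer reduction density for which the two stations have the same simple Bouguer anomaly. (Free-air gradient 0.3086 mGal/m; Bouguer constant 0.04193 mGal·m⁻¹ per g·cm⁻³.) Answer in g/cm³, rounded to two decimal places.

Δg_obs = 981244.53 − 981531.15 = -286.62 mGal over Δh = 1986.2 − 580.4 = 1405.8 m
Equal Bouguer anomalies ⇒ Δg_obs + (0.3086 − 0.04193ρ)·Δh = 0
0.3086 − 0.04193ρ = −Δg_obs/Δh = 0.20388
ρ = (0.3086 − 0.20388) / 0.04193 = 2.50 g/cm³

2.50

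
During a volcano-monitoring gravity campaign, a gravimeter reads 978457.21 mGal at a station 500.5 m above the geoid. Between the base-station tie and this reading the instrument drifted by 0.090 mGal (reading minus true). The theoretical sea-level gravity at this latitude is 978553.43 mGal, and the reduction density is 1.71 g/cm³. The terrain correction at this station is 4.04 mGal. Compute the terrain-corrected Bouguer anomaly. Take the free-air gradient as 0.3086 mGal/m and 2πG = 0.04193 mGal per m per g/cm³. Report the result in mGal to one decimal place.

Drift-corrected reading = 978457.21 − (0.090) = 978457.120 mGal
Free-air correction = 0.3086 × 500.5 = 154.45 mGal
Free-air anomaly = 978457.120 − 978553.43 + (154.45) = 58.140 mGal
Bouguer slab correction = 0.04193 × 1.71 × 500.5 = 35.89 mGal
Simple Bouguer anomaly = 58.140 − (35.89) = 22.250 mGal
Complete Bouguer anomaly = 22.250 + 4.04 = 26.290 mGal

26.3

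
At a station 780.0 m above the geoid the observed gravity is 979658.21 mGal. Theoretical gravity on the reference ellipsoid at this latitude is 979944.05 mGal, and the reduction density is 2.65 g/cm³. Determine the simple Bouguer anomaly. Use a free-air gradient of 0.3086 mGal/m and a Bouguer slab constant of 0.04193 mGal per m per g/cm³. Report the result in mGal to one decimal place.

Free-air correction = 0.3086 × 780.0 = 240.71 mGal
Free-air anomaly = 979658.21 − 979944.05 + (240.71) = -45.13 mGal
Bouguer slab correction = 0.04193 × 2.65 × 780.0 = 86.67 mGal
Simple Bouguer anomaly = -45.13 − (86.67) = -131.80 mGal

-131.8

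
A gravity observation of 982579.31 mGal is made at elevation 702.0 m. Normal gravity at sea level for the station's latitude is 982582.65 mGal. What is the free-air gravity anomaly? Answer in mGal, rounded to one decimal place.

213.3

Free-air correction = 0.3086 × 702.0 = 216.64 mGal
Free-air anomaly = 982579.31 − 982582.65 + (216.64) = 213.30 mGal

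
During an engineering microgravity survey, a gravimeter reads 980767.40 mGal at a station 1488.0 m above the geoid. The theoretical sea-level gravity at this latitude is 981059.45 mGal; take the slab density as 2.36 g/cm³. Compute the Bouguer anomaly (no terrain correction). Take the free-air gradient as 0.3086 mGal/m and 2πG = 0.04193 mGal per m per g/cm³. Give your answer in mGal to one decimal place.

Free-air correction = 0.3086 × 1488.0 = 459.20 mGal
Free-air anomaly = 980767.40 − 981059.45 + (459.20) = 167.15 mGal
Bouguer slab correction = 0.04193 × 2.36 × 1488.0 = 147.24 mGal
Simple Bouguer anomaly = 167.15 − (147.24) = 19.91 mGal

19.9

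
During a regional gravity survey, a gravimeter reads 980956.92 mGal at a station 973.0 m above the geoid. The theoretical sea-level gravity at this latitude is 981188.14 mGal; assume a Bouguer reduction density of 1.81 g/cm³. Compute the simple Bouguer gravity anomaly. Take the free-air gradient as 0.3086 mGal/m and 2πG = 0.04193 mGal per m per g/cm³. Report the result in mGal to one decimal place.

-4.8

Free-air correction = 0.3086 × 973.0 = 300.27 mGal
Free-air anomaly = 980956.92 − 981188.14 + (300.27) = 69.05 mGal
Bouguer slab correction = 0.04193 × 1.81 × 973.0 = 73.84 mGal
Simple Bouguer anomaly = 69.05 − (73.84) = -4.79 mGal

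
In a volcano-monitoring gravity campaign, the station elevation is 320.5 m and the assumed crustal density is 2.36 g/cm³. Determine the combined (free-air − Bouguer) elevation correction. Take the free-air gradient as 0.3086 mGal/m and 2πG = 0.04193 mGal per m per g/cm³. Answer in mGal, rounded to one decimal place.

67.2

Combined gradient = 0.3086 − 0.04193 × 2.36 = 0.2096452 mGal/m
Combined elevation correction = 0.2096452 × 320.5 = 67.2 mGal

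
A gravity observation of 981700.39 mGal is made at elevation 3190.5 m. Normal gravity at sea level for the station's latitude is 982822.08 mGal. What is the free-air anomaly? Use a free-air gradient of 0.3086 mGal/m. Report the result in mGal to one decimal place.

-137.1

Free-air correction = 0.3086 × 3190.5 = 984.59 mGal
Free-air anomaly = 981700.39 − 982822.08 + (984.59) = -137.10 mGal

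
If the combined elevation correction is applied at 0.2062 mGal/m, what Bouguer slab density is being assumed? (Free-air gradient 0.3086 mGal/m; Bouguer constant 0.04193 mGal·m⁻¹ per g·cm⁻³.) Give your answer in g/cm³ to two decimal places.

0.2062 = 0.3086 − 0.04193 × ρ
ρ = (0.3086 − 0.2062) / 0.04193 = 2.44 g/cm³

2.44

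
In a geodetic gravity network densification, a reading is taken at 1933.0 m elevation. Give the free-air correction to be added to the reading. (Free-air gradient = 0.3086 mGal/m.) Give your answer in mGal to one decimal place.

Free-air correction = 0.3086 × 1933.0 = 596.5 mGal

596.5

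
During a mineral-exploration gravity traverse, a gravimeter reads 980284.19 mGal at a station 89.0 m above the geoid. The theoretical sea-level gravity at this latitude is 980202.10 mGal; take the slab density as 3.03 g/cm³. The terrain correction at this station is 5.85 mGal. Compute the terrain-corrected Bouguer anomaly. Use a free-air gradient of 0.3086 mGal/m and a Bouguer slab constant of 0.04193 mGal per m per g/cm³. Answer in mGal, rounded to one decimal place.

Free-air correction = 0.3086 × 89.0 = 27.47 mGal
Free-air anomaly = 980284.19 − 980202.10 + (27.47) = 109.56 mGal
Bouguer slab correction = 0.04193 × 3.03 × 89.0 = 11.31 mGal
Simple Bouguer anomaly = 109.56 − (11.31) = 98.25 mGal
Complete Bouguer anomaly = 98.25 + 5.85 = 104.10 mGal

104.1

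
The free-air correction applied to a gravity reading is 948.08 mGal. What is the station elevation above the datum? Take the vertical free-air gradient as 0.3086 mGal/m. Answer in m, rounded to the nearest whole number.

h = 948.08 / 0.3086 = 3072.20 m

3072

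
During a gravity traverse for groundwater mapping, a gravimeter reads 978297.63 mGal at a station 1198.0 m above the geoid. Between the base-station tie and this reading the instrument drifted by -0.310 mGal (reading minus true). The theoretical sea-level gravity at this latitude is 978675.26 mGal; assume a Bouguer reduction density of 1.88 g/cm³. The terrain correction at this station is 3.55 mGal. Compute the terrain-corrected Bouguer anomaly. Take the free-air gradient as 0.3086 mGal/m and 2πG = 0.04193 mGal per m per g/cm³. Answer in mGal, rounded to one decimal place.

Drift-corrected reading = 978297.63 − (-0.310) = 978297.940 mGal
Free-air correction = 0.3086 × 1198.0 = 369.70 mGal
Free-air anomaly = 978297.940 − 978675.26 + (369.70) = -7.620 mGal
Bouguer slab correction = 0.04193 × 1.88 × 1198.0 = 94.44 mGal
Simple Bouguer anomaly = -7.620 − (94.44) = -102.060 mGal
Complete Bouguer anomaly = -102.060 + 3.55 = -98.510 mGal

-98.5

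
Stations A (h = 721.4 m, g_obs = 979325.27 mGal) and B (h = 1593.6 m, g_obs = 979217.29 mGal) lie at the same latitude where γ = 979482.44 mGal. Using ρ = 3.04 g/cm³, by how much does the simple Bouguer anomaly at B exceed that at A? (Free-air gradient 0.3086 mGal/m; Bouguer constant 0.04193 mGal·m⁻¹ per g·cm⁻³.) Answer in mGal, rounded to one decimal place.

Δg_SB(A) = 979325.27 − 979482.44 + 0.3086×721.4 − 0.04193×3.04×721.4 = -26.50 mGal
Δg_SB(B) = 979217.29 − 979482.44 + 0.3086×1593.6 − 0.04193×3.04×1593.6 = 23.50 mGal
Difference = 23.50 − (-26.50) = 50.00 mGal

50.0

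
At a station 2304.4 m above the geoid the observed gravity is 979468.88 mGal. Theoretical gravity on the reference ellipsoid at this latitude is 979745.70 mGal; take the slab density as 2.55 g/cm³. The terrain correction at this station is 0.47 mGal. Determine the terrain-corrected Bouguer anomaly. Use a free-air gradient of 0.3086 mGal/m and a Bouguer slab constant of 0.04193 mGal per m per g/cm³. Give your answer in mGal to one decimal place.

Free-air correction = 0.3086 × 2304.4 = 711.14 mGal
Free-air anomaly = 979468.88 − 979745.70 + (711.14) = 434.32 mGal
Bouguer slab correction = 0.04193 × 2.55 × 2304.4 = 246.39 mGal
Simple Bouguer anomaly = 434.32 − (246.39) = 187.93 mGal
Complete Bouguer anomaly = 187.93 + 0.47 = 188.40 mGal

188.4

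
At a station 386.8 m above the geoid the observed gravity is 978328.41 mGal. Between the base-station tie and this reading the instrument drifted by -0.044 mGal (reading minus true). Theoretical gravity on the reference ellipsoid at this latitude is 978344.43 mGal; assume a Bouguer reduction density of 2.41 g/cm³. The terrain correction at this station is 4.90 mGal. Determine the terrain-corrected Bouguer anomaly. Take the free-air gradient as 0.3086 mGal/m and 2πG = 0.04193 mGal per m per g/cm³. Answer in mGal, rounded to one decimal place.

69.2

Drift-corrected reading = 978328.41 − (-0.044) = 978328.454 mGal
Free-air correction = 0.3086 × 386.8 = 119.37 mGal
Free-air anomaly = 978328.454 − 978344.43 + (119.37) = 103.394 mGal
Bouguer slab correction = 0.04193 × 2.41 × 386.8 = 39.09 mGal
Simple Bouguer anomaly = 103.394 − (39.09) = 64.304 mGal
Complete Bouguer anomaly = 64.304 + 4.90 = 69.204 mGal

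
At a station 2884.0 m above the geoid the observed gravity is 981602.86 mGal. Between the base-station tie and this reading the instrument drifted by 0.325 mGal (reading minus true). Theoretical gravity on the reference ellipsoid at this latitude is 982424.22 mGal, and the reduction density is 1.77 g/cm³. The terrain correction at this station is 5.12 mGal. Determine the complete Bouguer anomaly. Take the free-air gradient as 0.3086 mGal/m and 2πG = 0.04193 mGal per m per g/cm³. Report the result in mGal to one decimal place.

Drift-corrected reading = 981602.86 − (0.325) = 981602.535 mGal
Free-air correction = 0.3086 × 2884.0 = 890.00 mGal
Free-air anomaly = 981602.535 − 982424.22 + (890.00) = 68.315 mGal
Bouguer slab correction = 0.04193 × 1.77 × 2884.0 = 214.04 mGal
Simple Bouguer anomaly = 68.315 − (214.04) = -145.725 mGal
Complete Bouguer anomaly = -145.725 + 5.12 = -140.605 mGal

-140.6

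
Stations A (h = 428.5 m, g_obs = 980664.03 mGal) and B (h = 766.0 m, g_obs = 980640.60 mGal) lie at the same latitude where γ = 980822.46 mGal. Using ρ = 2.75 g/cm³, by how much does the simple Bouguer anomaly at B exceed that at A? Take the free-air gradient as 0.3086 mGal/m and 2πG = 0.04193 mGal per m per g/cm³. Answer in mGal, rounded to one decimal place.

41.8

Δg_SB(A) = 980664.03 − 980822.46 + 0.3086×428.5 − 0.04193×2.75×428.5 = -75.60 mGal
Δg_SB(B) = 980640.60 − 980822.46 + 0.3086×766.0 − 0.04193×2.75×766.0 = -33.80 mGal
Difference = -33.80 − (-75.60) = 41.80 mGal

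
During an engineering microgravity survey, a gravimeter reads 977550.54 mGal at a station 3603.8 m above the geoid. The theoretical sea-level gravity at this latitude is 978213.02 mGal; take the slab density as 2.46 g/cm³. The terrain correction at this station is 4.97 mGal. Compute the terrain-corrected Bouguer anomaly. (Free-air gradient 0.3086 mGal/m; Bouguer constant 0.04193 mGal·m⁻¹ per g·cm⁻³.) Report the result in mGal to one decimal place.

82.9

Free-air correction = 0.3086 × 3603.8 = 1112.13 mGal
Free-air anomaly = 977550.54 − 978213.02 + (1112.13) = 449.65 mGal
Bouguer slab correction = 0.04193 × 2.46 × 3603.8 = 371.72 mGal
Simple Bouguer anomaly = 449.65 − (371.72) = 77.93 mGal
Complete Bouguer anomaly = 77.93 + 4.97 = 82.90 mGal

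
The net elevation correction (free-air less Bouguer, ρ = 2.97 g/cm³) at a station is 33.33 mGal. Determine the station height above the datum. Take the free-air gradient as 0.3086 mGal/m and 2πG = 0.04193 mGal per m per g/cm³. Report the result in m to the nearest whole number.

181

Combined gradient = 0.3086 − 0.04193 × 2.97 = 0.1840679 mGal/m
h = 33.33 / 0.1840679 = 181.07 m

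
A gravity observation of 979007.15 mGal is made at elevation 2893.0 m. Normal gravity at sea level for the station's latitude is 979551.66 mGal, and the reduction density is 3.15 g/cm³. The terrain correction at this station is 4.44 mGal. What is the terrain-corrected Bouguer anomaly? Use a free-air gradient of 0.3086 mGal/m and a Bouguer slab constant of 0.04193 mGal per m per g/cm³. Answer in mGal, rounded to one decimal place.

-29.4

Free-air correction = 0.3086 × 2893.0 = 892.78 mGal
Free-air anomaly = 979007.15 − 979551.66 + (892.78) = 348.27 mGal
Bouguer slab correction = 0.04193 × 3.15 × 2893.0 = 382.11 mGal
Simple Bouguer anomaly = 348.27 − (382.11) = -33.84 mGal
Complete Bouguer anomaly = -33.84 + 4.44 = -29.40 mGal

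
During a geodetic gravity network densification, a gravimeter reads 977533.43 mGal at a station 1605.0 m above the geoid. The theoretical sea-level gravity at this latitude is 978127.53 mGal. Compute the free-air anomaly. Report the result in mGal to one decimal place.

Free-air correction = 0.3086 × 1605.0 = 495.30 mGal
Free-air anomaly = 977533.43 − 978127.53 + (495.30) = -98.80 mGal

-98.8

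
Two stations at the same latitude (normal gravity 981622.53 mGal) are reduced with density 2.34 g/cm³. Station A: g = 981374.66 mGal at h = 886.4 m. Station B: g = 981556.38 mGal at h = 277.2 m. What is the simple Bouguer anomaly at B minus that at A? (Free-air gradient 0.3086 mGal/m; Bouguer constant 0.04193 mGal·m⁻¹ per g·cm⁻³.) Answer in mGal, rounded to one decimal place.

53.5

Δg_SB(A) = 981374.66 − 981622.53 + 0.3086×886.4 − 0.04193×2.34×886.4 = -61.30 mGal
Δg_SB(B) = 981556.38 − 981622.53 + 0.3086×277.2 − 0.04193×2.34×277.2 = -7.80 mGal
Difference = -7.80 − (-61.30) = 53.50 mGal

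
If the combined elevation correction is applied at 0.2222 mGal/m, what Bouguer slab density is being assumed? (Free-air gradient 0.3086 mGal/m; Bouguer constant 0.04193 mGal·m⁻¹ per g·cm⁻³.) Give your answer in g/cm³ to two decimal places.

0.2222 = 0.3086 − 0.04193 × ρ
ρ = (0.3086 − 0.2222) / 0.04193 = 2.06 g/cm³

2.06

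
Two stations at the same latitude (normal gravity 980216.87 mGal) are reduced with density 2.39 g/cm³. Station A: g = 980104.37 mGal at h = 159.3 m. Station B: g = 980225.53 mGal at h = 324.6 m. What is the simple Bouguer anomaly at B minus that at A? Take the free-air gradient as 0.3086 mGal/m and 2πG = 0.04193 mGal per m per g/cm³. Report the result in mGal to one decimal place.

Δg_SB(A) = 980104.37 − 980216.87 + 0.3086×159.3 − 0.04193×2.39×159.3 = -79.30 mGal
Δg_SB(B) = 980225.53 − 980216.87 + 0.3086×324.6 − 0.04193×2.39×324.6 = 76.30 mGal
Difference = 76.30 − (-79.30) = 155.60 mGal

155.6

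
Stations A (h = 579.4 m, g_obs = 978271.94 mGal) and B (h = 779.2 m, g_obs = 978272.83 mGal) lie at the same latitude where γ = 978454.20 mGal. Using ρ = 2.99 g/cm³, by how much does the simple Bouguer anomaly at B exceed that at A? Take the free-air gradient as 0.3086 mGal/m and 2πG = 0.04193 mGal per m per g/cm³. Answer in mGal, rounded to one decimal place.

Δg_SB(A) = 978271.94 − 978454.20 + 0.3086×579.4 − 0.04193×2.99×579.4 = -76.10 mGal
Δg_SB(B) = 978272.83 − 978454.20 + 0.3086×779.2 − 0.04193×2.99×779.2 = -38.60 mGal
Difference = -38.60 − (-76.10) = 37.50 mGal

37.5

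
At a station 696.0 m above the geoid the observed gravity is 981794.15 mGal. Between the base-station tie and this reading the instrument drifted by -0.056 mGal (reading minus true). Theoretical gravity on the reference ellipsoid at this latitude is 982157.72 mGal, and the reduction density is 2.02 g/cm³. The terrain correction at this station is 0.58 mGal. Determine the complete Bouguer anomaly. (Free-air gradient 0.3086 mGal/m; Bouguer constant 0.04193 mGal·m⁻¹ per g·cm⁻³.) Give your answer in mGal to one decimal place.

-207.1

Drift-corrected reading = 981794.15 − (-0.056) = 981794.206 mGal
Free-air correction = 0.3086 × 696.0 = 214.79 mGal
Free-air anomaly = 981794.206 − 982157.72 + (214.79) = -148.724 mGal
Bouguer slab correction = 0.04193 × 2.02 × 696.0 = 58.95 mGal
Simple Bouguer anomaly = -148.724 − (58.95) = -207.674 mGal
Complete Bouguer anomaly = -207.674 + 0.58 = -207.094 mGal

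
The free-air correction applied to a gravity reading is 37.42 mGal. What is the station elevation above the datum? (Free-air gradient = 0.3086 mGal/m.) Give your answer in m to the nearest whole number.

h = 37.42 / 0.3086 = 121.26 m

121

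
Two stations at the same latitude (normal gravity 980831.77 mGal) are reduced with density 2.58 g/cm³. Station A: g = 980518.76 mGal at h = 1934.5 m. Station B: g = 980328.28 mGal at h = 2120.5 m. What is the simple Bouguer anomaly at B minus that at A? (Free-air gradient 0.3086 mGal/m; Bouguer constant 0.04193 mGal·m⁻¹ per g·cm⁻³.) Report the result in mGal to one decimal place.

-153.2

Δg_SB(A) = 980518.76 − 980831.77 + 0.3086×1934.5 − 0.04193×2.58×1934.5 = 74.70 mGal
Δg_SB(B) = 980328.28 − 980831.77 + 0.3086×2120.5 − 0.04193×2.58×2120.5 = -78.50 mGal
Difference = -78.50 − (74.70) = -153.20 mGal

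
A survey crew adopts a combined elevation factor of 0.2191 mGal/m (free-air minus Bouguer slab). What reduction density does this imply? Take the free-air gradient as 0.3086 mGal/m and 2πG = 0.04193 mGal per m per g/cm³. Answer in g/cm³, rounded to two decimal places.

0.2191 = 0.3086 − 0.04193 × ρ
ρ = (0.3086 − 0.2191) / 0.04193 = 2.13 g/cm³

2.13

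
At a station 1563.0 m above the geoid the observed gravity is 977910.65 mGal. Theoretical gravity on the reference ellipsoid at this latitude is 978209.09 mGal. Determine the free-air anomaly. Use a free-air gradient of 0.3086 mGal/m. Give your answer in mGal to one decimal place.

183.9

Free-air correction = 0.3086 × 1563.0 = 482.34 mGal
Free-air anomaly = 977910.65 − 978209.09 + (482.34) = 183.90 mGal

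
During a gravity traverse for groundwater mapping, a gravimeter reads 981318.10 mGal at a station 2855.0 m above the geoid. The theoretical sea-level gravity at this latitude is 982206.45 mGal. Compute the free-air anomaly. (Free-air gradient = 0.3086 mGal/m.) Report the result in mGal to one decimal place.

-7.3

Free-air correction = 0.3086 × 2855.0 = 881.05 mGal
Free-air anomaly = 981318.10 − 982206.45 + (881.05) = -7.30 mGal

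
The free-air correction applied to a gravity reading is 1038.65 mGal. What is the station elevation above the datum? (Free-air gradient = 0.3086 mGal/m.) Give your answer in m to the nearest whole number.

3366

h = 1038.65 / 0.3086 = 3365.68 m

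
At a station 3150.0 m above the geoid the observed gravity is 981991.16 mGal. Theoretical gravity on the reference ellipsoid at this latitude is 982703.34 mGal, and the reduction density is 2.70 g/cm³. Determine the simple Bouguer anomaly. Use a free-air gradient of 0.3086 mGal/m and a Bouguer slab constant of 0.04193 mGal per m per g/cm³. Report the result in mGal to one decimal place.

-96.7

Free-air correction = 0.3086 × 3150.0 = 972.09 mGal
Free-air anomaly = 981991.16 − 982703.34 + (972.09) = 259.91 mGal
Bouguer slab correction = 0.04193 × 2.70 × 3150.0 = 356.61 mGal
Simple Bouguer anomaly = 259.91 − (356.61) = -96.70 mGal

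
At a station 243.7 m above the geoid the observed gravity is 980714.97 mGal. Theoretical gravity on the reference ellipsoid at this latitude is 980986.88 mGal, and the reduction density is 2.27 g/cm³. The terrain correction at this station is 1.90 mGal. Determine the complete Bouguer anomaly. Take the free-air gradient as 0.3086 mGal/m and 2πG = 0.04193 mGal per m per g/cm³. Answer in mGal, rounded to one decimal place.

-218.0

Free-air correction = 0.3086 × 243.7 = 75.21 mGal
Free-air anomaly = 980714.97 − 980986.88 + (75.21) = -196.70 mGal
Bouguer slab correction = 0.04193 × 2.27 × 243.7 = 23.20 mGal
Simple Bouguer anomaly = -196.70 − (23.20) = -219.90 mGal
Complete Bouguer anomaly = -219.90 + 1.90 = -218.00 mGal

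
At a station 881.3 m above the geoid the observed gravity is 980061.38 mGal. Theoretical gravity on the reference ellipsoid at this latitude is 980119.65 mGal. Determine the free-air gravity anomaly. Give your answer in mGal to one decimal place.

213.7

Free-air correction = 0.3086 × 881.3 = 271.97 mGal
Free-air anomaly = 980061.38 − 980119.65 + (271.97) = 213.70 mGal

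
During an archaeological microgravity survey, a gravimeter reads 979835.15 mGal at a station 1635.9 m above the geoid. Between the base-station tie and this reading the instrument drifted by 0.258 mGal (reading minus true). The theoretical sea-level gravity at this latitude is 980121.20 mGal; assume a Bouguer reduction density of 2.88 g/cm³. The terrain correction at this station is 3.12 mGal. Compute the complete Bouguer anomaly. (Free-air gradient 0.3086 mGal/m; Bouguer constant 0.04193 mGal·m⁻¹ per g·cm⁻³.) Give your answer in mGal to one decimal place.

24.1

Drift-corrected reading = 979835.15 − (0.258) = 979834.892 mGal
Free-air correction = 0.3086 × 1635.9 = 504.84 mGal
Free-air anomaly = 979834.892 − 980121.20 + (504.84) = 218.532 mGal
Bouguer slab correction = 0.04193 × 2.88 × 1635.9 = 197.55 mGal
Simple Bouguer anomaly = 218.532 − (197.55) = 20.982 mGal
Complete Bouguer anomaly = 20.982 + 3.12 = 24.102 mGal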